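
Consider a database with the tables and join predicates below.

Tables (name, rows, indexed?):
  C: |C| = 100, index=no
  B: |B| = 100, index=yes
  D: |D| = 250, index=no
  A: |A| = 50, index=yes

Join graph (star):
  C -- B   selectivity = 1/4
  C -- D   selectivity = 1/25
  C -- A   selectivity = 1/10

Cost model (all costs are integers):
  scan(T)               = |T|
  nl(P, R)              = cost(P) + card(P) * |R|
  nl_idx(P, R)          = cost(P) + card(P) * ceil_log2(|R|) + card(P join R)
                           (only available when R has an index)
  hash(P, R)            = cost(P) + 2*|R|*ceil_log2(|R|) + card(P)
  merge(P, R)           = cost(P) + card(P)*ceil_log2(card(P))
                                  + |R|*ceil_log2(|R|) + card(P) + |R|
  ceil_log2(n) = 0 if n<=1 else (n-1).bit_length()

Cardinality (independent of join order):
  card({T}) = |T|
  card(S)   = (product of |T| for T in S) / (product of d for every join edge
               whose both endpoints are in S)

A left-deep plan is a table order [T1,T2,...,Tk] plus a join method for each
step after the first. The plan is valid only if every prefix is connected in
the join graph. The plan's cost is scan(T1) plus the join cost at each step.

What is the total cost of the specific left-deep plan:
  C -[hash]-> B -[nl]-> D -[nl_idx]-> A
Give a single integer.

step 1: scan C: cost=100, card=100
step 2: join B via hash
    card(P join B) = 100*100/(4) = 2500
    cost = 100 + 2*100*7 + 100 = 1600
step 3: join D via nl
    card(P join D) = 2500*250/(25) = 25000
    cost = 1600 + 2500*250 = 626600
step 4: join A via nl_idx
    card(P join A) = 25000*50/(10) = 125000
    cost = 626600 + 25000*6 + 125000 = 901600

901600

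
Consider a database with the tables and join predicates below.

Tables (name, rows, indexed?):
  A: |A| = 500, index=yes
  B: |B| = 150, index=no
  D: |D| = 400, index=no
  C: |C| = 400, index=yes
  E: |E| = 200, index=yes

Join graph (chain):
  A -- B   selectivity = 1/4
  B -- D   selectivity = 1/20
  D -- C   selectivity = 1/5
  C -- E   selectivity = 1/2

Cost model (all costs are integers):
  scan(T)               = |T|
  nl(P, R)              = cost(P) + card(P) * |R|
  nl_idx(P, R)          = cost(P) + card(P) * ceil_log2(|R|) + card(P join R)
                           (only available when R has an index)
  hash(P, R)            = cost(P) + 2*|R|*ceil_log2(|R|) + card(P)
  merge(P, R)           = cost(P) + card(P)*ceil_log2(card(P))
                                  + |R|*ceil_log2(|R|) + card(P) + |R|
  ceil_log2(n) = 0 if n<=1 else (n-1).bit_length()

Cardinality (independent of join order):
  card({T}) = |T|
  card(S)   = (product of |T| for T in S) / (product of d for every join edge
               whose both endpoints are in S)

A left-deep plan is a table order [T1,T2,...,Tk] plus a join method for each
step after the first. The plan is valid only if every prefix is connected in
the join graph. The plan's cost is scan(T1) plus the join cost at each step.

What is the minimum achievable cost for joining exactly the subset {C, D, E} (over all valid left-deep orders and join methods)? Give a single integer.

43200

Selinger DP over subsets of {C,D,E}:
  {D}: scan cost=400, card=400
  {C}: scan cost=400, card=400
  {E}: scan cost=200, card=200
  {CD}: card=32000; try (D,hash)→8000, (C,hash)→8000, (D,merge)→8400, (C,merge)→8400, (C,nl_idx)→36000, (D,nl)→160400 …(+1); best=8000 via (D,hash)
  {CE}: card=40000; try (E,hash)→4000, (C,merge)→6000, (E,merge)→6200, (C,hash)→7600, (C,nl_idx)→42000, (E,nl_idx)→43600 …(+2); best=4000 via (E,hash)
  {CDE}: card=3200000; try (E,hash)→43200, (D,hash)→51200, (E,merge)→521800, (D,merge)→688000, (E,nl_idx)→3464000, (E,nl)→6408000 …(+1); best=43200 via (E,hash)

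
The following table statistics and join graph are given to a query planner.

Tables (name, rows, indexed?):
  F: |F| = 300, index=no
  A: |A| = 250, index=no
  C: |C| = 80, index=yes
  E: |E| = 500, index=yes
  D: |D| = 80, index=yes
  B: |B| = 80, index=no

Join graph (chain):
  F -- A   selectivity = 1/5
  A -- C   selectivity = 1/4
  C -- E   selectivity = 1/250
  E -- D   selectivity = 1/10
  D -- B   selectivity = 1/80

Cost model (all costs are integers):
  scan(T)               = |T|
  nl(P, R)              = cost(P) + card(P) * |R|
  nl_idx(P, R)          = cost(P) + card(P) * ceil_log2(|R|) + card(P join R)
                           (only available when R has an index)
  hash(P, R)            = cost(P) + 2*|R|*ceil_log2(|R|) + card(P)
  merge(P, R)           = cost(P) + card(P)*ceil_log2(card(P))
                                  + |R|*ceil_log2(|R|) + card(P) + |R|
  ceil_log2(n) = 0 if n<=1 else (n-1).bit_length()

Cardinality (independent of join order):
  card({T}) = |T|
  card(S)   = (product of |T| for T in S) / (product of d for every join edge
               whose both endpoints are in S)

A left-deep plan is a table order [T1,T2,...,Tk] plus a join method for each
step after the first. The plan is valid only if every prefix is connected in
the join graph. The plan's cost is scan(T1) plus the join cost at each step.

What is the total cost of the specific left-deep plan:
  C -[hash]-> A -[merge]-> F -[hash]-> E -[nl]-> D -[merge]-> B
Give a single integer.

163586800

step 1: scan C: cost=80, card=80
step 2: join A via hash
    card(P join A) = 80*250/(4) = 5000
    cost = 80 + 2*250*8 + 80 = 4160
step 3: join F via merge
    card(P join F) = 5000*300/(5) = 300000
    cost = 4160 + 5000*13 + 300*9 + 5000 + 300 = 77160
step 4: join E via hash
    card(P join E) = 300000*500/(250) = 600000
    cost = 77160 + 2*500*9 + 300000 = 386160
step 5: join D via nl
    card(P join D) = 600000*80/(10) = 4800000
    cost = 386160 + 600000*80 = 48386160
step 6: join B via merge
    card(P join B) = 4800000*80/(80) = 4800000
    cost = 48386160 + 4800000*23 + 80*7 + 4800000 + 80 = 163586800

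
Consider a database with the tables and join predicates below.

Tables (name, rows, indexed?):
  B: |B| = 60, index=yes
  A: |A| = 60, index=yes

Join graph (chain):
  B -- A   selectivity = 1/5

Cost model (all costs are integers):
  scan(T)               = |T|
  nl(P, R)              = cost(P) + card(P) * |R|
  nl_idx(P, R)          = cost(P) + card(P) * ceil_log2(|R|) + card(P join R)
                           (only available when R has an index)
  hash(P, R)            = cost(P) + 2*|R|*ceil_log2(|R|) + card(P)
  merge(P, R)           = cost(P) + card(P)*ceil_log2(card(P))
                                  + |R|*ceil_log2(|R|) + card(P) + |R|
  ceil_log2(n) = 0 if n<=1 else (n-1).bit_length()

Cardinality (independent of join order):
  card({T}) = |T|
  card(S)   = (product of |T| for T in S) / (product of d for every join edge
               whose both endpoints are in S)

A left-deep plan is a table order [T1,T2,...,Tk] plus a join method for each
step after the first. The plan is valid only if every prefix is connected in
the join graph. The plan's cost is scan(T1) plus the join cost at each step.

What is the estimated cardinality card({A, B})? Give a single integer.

Tables in S: A(60), B(60)
Edges inside S: B-A(d=5)
numerator = 60 * 60 = 3600
denominator = 5 = 5
card(S) = 3600 / 5 = 720

720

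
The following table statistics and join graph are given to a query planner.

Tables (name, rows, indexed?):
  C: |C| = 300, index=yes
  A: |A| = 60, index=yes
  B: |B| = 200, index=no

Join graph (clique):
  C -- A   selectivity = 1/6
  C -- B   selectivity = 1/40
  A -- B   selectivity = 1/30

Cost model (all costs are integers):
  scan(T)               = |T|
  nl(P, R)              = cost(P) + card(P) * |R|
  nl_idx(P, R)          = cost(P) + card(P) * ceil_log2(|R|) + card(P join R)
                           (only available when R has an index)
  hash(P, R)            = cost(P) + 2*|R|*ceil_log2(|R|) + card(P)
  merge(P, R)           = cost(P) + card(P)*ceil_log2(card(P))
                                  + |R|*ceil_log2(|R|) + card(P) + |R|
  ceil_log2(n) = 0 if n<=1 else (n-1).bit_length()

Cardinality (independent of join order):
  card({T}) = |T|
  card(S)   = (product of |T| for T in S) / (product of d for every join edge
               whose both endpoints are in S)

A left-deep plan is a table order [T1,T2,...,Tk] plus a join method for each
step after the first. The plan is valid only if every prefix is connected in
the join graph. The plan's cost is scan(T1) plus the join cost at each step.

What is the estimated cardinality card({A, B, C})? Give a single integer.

500

Tables in S: A(60), B(200), C(300)
Edges inside S: C-A(d=6), C-B(d=40), A-B(d=30)
numerator = 60 * 200 * 300 = 3600000
denominator = 6 * 40 * 30 = 7200
card(S) = 3600000 / 7200 = 500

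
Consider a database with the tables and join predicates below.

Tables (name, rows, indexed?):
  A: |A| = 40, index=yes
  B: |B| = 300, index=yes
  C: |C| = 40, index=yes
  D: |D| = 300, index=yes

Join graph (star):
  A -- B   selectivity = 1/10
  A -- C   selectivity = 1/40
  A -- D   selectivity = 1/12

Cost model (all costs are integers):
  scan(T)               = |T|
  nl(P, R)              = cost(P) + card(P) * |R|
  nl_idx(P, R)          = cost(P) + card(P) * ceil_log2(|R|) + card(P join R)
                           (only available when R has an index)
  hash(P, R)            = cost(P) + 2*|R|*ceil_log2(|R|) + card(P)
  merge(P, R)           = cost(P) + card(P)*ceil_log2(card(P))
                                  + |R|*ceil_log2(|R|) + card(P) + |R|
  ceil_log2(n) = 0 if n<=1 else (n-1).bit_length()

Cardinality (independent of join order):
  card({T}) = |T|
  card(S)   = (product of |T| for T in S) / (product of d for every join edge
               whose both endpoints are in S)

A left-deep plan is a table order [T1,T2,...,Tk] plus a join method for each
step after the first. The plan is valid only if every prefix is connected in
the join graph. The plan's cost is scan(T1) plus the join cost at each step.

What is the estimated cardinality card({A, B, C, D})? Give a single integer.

30000

Tables in S: A(40), B(300), C(40), D(300)
Edges inside S: A-B(d=10), A-C(d=40), A-D(d=12)
numerator = 40 * 300 * 40 * 300 = 144000000
denominator = 10 * 40 * 12 = 4800
card(S) = 144000000 / 4800 = 30000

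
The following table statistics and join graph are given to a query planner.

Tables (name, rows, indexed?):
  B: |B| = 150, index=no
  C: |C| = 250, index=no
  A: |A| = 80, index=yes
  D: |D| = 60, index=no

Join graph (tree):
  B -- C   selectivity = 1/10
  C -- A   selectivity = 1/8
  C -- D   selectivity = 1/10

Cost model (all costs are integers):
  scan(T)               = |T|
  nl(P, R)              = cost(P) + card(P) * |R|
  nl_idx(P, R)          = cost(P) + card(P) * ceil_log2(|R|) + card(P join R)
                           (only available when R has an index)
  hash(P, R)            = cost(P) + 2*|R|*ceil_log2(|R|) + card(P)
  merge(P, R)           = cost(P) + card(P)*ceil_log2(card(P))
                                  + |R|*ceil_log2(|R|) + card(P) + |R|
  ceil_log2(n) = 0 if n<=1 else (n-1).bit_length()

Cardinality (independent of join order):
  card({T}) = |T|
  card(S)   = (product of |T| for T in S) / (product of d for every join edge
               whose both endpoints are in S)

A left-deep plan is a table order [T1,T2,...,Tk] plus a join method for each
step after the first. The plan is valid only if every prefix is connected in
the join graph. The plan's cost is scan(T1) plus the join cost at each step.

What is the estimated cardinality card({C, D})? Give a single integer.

1500

Tables in S: C(250), D(60)
Edges inside S: C-D(d=10)
numerator = 250 * 60 = 15000
denominator = 10 = 10
card(S) = 15000 / 10 = 1500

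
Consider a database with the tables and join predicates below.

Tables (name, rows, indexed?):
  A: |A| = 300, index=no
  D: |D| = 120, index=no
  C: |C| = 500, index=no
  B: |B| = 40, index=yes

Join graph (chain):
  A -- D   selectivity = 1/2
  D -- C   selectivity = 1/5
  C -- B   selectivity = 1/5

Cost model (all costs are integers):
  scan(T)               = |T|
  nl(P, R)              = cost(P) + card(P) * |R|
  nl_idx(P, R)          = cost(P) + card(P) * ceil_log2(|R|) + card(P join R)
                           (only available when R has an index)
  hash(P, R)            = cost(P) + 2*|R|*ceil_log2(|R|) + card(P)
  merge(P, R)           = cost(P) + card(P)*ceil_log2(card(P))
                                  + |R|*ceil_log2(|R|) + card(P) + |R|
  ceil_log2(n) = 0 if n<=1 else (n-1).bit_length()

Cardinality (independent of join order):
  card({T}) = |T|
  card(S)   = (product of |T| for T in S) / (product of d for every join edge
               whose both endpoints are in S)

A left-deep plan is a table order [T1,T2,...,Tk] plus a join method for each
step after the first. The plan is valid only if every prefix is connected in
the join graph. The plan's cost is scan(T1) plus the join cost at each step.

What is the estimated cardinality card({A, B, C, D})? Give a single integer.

Tables in S: A(300), B(40), C(500), D(120)
Edges inside S: A-D(d=2), D-C(d=5), C-B(d=5)
numerator = 300 * 40 * 500 * 120 = 720000000
denominator = 2 * 5 * 5 = 50
card(S) = 720000000 / 50 = 14400000

14400000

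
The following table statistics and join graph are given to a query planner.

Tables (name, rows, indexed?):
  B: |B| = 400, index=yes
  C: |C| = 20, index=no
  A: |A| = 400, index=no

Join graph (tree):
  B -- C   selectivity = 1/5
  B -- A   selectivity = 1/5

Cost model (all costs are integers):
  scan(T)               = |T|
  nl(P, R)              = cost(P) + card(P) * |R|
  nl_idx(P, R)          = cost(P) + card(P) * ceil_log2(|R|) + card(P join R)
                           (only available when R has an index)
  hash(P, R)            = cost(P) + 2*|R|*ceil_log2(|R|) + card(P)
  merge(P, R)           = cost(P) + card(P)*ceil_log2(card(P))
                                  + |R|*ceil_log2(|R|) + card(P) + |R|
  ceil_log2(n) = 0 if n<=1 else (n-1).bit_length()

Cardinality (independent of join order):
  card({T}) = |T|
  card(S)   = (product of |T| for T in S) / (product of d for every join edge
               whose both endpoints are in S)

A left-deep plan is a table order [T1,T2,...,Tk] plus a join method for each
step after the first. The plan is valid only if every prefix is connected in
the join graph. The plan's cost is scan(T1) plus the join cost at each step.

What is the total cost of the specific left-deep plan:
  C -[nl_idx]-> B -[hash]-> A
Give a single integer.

10600

step 1: scan C: cost=20, card=20
step 2: join B via nl_idx
    card(P join B) = 20*400/(5) = 1600
    cost = 20 + 20*9 + 1600 = 1800
step 3: join A via hash
    card(P join A) = 1600*400/(5) = 128000
    cost = 1800 + 2*400*9 + 1600 = 10600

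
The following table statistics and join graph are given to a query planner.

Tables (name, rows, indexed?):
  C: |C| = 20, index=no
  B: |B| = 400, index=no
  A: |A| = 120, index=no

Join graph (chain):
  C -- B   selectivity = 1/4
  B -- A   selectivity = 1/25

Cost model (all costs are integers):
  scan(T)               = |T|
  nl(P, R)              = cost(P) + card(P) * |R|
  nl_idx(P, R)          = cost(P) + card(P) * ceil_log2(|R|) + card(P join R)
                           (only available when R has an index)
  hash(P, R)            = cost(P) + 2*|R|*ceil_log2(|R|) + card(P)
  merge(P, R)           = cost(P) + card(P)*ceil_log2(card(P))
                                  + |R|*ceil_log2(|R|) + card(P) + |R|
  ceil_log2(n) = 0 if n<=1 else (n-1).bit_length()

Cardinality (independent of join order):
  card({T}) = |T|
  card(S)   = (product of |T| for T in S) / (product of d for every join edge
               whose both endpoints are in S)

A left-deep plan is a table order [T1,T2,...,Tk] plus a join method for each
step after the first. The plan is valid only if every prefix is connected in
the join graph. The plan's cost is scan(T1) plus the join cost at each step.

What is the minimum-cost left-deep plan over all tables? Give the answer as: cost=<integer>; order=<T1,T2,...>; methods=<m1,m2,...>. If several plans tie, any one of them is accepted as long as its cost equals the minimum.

cost=4600; order=B,A,C; methods=hash,hash

Selinger DP (subsets sized 1..n):
  {C}: scan cost=20, card=20
  {B}: scan cost=400, card=400
  {A}: scan cost=120, card=120
  {BC}: card=2000; try (C,hash)→1000, (B,merge)→4140, (C,merge)→4520, (B,hash)→7240, (B,nl)→8020, (C,nl)→8400; best=1000 via (C,hash)
  {AB}: card=1920; try (A,hash)→2480, (B,merge)→5080, (A,merge)→5360, (B,hash)→7440, (B,nl)→48120, (A,nl)→48400; best=2480 via (A,hash)
  {ABC}: card=9600; try (C,hash)→4600, (A,hash)→4680, (C,merge)→25640, (A,merge)→25960, (C,nl)→40880, (A,nl)→241000; best=4600 via (C,hash)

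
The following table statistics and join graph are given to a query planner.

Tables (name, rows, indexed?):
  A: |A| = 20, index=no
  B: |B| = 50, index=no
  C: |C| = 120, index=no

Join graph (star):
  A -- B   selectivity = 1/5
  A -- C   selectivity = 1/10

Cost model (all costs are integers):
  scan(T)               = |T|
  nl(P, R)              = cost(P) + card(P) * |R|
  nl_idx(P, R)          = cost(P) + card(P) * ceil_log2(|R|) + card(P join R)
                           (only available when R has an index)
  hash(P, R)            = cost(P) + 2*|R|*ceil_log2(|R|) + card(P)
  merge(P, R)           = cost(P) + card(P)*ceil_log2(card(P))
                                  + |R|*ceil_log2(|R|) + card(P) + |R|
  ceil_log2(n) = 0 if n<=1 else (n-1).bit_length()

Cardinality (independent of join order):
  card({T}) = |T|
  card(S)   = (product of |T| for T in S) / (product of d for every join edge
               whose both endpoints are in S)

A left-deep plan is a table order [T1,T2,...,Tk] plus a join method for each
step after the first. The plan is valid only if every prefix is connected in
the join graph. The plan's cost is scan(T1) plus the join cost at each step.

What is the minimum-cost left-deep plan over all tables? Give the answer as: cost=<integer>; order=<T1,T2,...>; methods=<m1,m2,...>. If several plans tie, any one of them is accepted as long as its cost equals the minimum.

cost=1280; order=C,A,B; methods=hash,hash

Selinger DP (subsets sized 1..n):
  {A}: scan cost=20, card=20
  {B}: scan cost=50, card=50
  {C}: scan cost=120, card=120
  {AB}: card=200; try (A,hash)→300, (B,merge)→490, (A,merge)→520, (B,hash)→640, (B,nl)→1020, (A,nl)→1050; best=300 via (A,hash)
  {AC}: card=240; try (A,hash)→440, (C,merge)→1100, (A,merge)→1200, (C,hash)→1720, (C,nl)→2420, (A,nl)→2520; best=440 via (A,hash)
  {ABC}: card=2400; try (B,hash)→1280, (C,hash)→2180, (B,merge)→2950, (C,merge)→3060, (B,nl)→12440, (C,nl)→24300; best=1280 via (B,hash)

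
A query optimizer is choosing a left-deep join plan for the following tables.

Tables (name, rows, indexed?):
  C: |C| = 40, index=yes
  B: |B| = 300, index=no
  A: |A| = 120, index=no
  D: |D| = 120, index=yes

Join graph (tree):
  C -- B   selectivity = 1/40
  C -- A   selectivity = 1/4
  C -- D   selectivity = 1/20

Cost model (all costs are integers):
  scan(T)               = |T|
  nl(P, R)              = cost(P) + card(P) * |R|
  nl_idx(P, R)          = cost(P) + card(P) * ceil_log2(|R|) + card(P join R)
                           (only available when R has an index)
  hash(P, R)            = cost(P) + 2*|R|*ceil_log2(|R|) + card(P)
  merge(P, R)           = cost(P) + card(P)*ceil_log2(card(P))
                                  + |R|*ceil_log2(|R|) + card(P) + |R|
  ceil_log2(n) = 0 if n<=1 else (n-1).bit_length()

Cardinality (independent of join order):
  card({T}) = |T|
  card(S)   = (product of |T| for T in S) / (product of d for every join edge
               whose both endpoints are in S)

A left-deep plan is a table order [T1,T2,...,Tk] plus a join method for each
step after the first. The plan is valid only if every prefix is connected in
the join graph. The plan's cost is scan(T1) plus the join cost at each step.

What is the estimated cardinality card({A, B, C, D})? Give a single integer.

54000

Tables in S: A(120), B(300), C(40), D(120)
Edges inside S: C-B(d=40), C-A(d=4), C-D(d=20)
numerator = 120 * 300 * 40 * 120 = 172800000
denominator = 40 * 4 * 20 = 3200
card(S) = 172800000 / 3200 = 54000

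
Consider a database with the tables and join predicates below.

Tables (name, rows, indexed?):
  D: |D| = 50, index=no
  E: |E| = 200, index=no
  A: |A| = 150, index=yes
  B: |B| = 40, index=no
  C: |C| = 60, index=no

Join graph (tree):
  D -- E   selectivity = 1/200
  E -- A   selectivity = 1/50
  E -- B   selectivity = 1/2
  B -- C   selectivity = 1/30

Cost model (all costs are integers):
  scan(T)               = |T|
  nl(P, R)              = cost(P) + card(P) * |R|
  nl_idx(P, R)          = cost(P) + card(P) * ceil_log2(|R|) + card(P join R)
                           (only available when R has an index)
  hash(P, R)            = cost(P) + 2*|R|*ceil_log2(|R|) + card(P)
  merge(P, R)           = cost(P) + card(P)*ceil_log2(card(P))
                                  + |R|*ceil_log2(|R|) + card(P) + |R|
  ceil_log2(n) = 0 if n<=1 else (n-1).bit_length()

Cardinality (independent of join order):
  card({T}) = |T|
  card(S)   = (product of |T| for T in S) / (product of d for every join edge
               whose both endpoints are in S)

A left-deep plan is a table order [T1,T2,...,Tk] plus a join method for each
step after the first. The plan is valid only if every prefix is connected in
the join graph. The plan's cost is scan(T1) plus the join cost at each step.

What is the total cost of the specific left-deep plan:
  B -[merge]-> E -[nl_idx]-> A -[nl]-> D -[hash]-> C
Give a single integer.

649840

step 1: scan B: cost=40, card=40
step 2: join E via merge
    card(P join E) = 40*200/(2) = 4000
    cost = 40 + 40*6 + 200*8 + 40 + 200 = 2120
step 3: join A via nl_idx
    card(P join A) = 4000*150/(50) = 12000
    cost = 2120 + 4000*8 + 12000 = 46120
step 4: join D via nl
    card(P join D) = 12000*50/(200) = 3000
    cost = 46120 + 12000*50 = 646120
step 5: join C via hash
    card(P join C) = 3000*60/(30) = 6000
    cost = 646120 + 2*60*6 + 3000 = 649840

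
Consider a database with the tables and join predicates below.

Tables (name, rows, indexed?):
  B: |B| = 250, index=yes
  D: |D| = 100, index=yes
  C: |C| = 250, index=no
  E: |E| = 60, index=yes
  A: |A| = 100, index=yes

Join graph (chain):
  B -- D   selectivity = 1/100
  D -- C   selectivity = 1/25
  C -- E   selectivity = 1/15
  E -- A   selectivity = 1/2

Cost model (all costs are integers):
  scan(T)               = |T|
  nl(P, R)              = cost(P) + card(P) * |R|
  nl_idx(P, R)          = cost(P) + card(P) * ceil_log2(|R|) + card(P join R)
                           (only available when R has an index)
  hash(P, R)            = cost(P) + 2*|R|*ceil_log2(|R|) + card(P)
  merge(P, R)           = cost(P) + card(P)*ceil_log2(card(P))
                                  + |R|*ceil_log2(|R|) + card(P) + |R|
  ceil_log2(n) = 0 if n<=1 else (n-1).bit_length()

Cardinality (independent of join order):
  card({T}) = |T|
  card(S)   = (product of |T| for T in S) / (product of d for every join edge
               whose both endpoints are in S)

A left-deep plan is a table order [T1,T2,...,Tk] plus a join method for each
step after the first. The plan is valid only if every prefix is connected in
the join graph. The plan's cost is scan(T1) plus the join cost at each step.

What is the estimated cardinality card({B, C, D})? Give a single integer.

2500

Tables in S: B(250), C(250), D(100)
Edges inside S: B-D(d=100), D-C(d=25)
numerator = 250 * 250 * 100 = 6250000
denominator = 100 * 25 = 2500
card(S) = 6250000 / 2500 = 2500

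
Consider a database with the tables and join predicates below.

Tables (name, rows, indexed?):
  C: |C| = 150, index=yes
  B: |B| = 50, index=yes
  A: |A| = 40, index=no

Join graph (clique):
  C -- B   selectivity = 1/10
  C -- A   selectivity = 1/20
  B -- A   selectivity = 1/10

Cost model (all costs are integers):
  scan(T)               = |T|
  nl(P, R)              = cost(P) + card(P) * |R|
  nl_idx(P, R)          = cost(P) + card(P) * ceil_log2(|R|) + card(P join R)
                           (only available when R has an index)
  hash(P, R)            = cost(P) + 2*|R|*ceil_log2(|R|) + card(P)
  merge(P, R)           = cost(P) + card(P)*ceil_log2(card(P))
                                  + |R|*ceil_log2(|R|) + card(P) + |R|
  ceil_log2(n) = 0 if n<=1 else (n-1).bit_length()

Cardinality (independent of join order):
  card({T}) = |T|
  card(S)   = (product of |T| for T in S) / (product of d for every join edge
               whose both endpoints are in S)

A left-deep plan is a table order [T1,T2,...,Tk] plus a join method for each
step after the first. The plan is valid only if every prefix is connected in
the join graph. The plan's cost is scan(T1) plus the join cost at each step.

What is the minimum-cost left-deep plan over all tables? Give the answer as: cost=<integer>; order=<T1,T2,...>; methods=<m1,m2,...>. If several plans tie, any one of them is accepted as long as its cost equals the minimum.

cost=1560; order=A,C,B; methods=nl_idx,hash

Selinger DP (subsets sized 1..n):
  {C}: scan cost=150, card=150
  {B}: scan cost=50, card=50
  {A}: scan cost=40, card=40
  {BC}: card=750; try (B,hash)→900, (C,nl_idx)→1200, (C,merge)→1750, (B,nl_idx)→1800, (B,merge)→1850, (C,hash)→2500 …(+2); best=900 via (B,hash)
  {AC}: card=300; try (C,nl_idx)→660, (A,hash)→780, (C,merge)→1670, (A,merge)→1780, (C,hash)→2480, (C,nl)→6040 …(+1); best=660 via (C,nl_idx)
  {AB}: card=200; try (B,nl_idx)→480, (A,hash)→580, (B,merge)→670, (B,hash)→680, (A,merge)→680, (B,nl)→2040 …(+1); best=480 via (B,nl_idx)
  {ABC}: card=150; try (B,hash)→1560, (A,hash)→2130, (C,nl_idx)→2230, (B,nl_idx)→2610, (C,hash)→3080, (C,merge)→3630 …(+5); best=1560 via (B,hash)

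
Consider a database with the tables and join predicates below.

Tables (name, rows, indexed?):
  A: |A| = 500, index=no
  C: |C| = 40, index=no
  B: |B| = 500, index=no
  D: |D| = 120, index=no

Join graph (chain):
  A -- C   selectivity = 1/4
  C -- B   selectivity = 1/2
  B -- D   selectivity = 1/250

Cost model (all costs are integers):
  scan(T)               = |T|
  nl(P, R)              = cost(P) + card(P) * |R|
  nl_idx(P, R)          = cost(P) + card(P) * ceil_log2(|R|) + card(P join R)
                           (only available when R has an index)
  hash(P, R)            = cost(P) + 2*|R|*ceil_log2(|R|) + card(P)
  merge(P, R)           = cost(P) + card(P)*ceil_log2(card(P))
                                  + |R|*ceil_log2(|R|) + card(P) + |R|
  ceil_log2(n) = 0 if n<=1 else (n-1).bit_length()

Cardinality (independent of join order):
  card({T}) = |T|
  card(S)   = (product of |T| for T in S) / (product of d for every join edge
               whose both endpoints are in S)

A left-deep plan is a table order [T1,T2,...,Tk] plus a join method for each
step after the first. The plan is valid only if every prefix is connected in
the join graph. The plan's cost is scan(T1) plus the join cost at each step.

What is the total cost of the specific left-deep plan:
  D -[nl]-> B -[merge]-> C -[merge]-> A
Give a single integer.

step 1: scan D: cost=120, card=120
step 2: join B via nl
    card(P join B) = 120*500/(250) = 240
    cost = 120 + 120*500 = 60120
step 3: join C via merge
    card(P join C) = 240*40/(2) = 4800
    cost = 60120 + 240*8 + 40*6 + 240 + 40 = 62560
step 4: join A via merge
    card(P join A) = 4800*500/(4) = 600000
    cost = 62560 + 4800*13 + 500*9 + 4800 + 500 = 134760

134760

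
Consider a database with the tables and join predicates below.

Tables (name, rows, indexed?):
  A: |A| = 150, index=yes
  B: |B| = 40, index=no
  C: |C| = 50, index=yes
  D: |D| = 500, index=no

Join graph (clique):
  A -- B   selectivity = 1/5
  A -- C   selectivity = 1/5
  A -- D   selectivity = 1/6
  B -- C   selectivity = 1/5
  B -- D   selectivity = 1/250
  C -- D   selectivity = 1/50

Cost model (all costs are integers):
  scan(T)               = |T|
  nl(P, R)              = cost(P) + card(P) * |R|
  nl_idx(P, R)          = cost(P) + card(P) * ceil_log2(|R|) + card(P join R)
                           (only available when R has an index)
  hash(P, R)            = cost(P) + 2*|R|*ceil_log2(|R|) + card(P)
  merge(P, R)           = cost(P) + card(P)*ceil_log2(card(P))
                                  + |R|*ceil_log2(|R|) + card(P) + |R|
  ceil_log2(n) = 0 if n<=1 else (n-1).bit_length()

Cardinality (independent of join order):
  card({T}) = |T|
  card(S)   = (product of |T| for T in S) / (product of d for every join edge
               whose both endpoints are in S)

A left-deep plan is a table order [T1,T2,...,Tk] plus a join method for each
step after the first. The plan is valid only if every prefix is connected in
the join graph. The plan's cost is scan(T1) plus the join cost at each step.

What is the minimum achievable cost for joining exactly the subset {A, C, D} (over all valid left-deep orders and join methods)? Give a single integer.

Selinger DP over subsets of {A,C,D}:
  {A}: scan cost=150, card=150
  {C}: scan cost=50, card=50
  {D}: scan cost=500, card=500
  {AC}: card=1500; try (C,hash)→900, (A,merge)→1750, (C,merge)→1850, (A,nl_idx)→1950, (A,hash)→2500, (C,nl_idx)→2550 …(+2); best=900 via (C,hash)
  {AD}: card=12500; try (A,hash)→3400, (D,merge)→6500, (A,merge)→6850, (D,hash)→9300, (A,nl_idx)→17000, (D,nl)→75150 …(+1); best=3400 via (A,hash)
  {CD}: card=500; try (C,hash)→1600, (C,nl_idx)→4000, (D,merge)→5400, (C,merge)→5850, (D,hash)→9100, (D,nl)→25050 …(+1); best=1600 via (C,hash)
  {ACD}: card=2500; try (A,hash)→4500, (A,merge)→7950, (A,nl_idx)→8100, (D,hash)→11400, (C,hash)→16500, (D,merge)→23900 …(+5); best=4500 via (A,hash)

4500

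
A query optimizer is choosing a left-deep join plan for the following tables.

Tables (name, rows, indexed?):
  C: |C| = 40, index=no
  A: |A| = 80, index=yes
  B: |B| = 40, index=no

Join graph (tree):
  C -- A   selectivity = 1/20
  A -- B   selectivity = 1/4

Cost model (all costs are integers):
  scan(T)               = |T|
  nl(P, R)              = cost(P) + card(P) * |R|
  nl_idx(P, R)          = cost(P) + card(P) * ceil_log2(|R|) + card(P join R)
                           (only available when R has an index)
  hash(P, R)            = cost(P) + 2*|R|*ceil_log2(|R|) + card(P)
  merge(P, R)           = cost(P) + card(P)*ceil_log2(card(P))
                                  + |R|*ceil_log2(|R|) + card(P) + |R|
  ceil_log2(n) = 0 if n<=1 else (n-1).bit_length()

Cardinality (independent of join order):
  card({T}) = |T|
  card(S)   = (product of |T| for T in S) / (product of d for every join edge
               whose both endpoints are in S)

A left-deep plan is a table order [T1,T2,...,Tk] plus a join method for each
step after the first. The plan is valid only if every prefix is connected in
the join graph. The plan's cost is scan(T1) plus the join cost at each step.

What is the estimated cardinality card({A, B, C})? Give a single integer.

Tables in S: A(80), B(40), C(40)
Edges inside S: C-A(d=20), A-B(d=4)
numerator = 80 * 40 * 40 = 128000
denominator = 20 * 4 = 80
card(S) = 128000 / 80 = 1600

1600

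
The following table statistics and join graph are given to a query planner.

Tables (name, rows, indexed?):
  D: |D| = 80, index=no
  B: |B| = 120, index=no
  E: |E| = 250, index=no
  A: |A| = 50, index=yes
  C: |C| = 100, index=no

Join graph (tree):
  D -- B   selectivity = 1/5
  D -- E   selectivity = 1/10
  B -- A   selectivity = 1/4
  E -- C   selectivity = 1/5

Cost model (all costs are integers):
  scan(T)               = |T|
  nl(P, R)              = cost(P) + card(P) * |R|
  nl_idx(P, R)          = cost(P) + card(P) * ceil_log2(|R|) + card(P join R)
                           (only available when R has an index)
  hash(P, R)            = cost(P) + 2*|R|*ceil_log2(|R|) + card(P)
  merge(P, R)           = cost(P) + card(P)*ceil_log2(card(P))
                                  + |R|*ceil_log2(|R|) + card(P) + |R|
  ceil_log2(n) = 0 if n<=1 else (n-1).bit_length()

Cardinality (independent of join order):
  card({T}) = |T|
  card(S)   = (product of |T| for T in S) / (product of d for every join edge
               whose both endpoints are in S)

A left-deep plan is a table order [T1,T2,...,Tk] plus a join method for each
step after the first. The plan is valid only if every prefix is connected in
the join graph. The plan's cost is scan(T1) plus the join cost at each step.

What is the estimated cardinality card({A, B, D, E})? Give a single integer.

Tables in S: A(50), B(120), D(80), E(250)
Edges inside S: D-B(d=5), D-E(d=10), B-A(d=4)
numerator = 50 * 120 * 80 * 250 = 120000000
denominator = 5 * 10 * 4 = 200
card(S) = 120000000 / 200 = 600000

600000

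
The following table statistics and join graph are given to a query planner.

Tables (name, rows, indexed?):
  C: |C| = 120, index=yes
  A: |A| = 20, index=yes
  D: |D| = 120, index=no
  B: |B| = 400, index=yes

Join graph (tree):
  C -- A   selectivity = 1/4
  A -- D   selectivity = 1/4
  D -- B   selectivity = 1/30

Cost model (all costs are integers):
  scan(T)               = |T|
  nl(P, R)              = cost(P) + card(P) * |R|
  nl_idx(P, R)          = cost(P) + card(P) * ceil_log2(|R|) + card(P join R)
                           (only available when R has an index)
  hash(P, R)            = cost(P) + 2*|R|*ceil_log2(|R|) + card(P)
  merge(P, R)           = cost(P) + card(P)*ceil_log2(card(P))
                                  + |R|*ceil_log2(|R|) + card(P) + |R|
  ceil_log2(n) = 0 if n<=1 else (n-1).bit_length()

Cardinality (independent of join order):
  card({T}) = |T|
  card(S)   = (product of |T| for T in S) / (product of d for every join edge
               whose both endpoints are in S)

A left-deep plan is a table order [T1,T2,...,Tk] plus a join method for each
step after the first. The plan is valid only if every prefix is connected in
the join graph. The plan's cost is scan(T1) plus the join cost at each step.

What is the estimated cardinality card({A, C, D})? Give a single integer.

18000

Tables in S: A(20), C(120), D(120)
Edges inside S: C-A(d=4), A-D(d=4)
numerator = 20 * 120 * 120 = 288000
denominator = 4 * 4 = 16
card(S) = 288000 / 16 = 18000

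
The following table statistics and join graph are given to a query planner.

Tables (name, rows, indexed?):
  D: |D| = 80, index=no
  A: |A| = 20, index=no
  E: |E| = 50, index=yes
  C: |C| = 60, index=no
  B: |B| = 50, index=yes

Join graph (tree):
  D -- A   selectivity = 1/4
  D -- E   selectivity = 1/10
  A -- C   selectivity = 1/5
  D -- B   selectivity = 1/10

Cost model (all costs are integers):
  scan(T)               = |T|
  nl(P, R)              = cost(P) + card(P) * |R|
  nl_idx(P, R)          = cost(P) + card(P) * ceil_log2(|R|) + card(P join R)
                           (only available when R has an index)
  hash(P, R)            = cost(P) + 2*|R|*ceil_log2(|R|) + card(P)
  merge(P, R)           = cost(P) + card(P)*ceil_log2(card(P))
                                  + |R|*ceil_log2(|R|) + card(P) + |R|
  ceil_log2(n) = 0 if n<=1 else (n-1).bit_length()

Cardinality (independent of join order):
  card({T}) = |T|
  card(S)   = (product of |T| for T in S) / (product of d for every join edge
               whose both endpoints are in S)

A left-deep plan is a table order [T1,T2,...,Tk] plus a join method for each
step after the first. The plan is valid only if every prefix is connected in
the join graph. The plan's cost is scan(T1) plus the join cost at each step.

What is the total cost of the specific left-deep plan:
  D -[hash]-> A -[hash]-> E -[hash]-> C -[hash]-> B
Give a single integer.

28680

step 1: scan D: cost=80, card=80
step 2: join A via hash
    card(P join A) = 80*20/(4) = 400
    cost = 80 + 2*20*5 + 80 = 360
step 3: join E via hash
    card(P join E) = 400*50/(10) = 2000
    cost = 360 + 2*50*6 + 400 = 1360
step 4: join C via hash
    card(P join C) = 2000*60/(5) = 24000
    cost = 1360 + 2*60*6 + 2000 = 4080
step 5: join B via hash
    card(P join B) = 24000*50/(10) = 120000
    cost = 4080 + 2*50*6 + 24000 = 28680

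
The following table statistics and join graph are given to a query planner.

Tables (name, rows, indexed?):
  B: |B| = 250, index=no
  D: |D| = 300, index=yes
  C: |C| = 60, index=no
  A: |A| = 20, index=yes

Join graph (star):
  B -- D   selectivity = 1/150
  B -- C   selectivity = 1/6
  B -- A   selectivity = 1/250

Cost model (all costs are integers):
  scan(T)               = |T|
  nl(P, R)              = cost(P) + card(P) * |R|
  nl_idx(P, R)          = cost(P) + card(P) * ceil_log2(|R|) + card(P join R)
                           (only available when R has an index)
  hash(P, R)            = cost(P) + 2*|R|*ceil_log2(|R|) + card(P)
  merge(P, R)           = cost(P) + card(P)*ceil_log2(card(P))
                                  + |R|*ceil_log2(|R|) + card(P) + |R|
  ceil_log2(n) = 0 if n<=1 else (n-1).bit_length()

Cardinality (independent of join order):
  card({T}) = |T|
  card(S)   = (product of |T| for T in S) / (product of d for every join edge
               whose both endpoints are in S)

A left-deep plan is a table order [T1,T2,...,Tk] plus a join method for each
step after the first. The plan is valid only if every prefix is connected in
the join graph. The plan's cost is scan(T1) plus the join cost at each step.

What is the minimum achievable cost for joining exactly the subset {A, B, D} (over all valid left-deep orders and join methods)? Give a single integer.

920

Selinger DP over subsets of {A,B,D}:
  {B}: scan cost=250, card=250
  {D}: scan cost=300, card=300
  {A}: scan cost=20, card=20
  {BD}: card=500; try (D,nl_idx)→3000, (B,hash)→4600, (D,merge)→5500, (B,merge)→5550, (D,hash)→5900, (D,nl)→75250 …(+1); best=3000 via (D,nl_idx)
  {AB}: card=20; try (A,hash)→700, (A,nl_idx)→1520, (B,merge)→2390, (A,merge)→2620, (B,hash)→4040, (B,nl)→5020 …(+1); best=700 via (A,hash)
  {ABD}: card=40; try (D,nl_idx)→920, (A,hash)→3700, (D,merge)→3820, (A,nl_idx)→5540, (D,hash)→6120, (D,nl)→6700 …(+2); best=920 via (D,nl_idx)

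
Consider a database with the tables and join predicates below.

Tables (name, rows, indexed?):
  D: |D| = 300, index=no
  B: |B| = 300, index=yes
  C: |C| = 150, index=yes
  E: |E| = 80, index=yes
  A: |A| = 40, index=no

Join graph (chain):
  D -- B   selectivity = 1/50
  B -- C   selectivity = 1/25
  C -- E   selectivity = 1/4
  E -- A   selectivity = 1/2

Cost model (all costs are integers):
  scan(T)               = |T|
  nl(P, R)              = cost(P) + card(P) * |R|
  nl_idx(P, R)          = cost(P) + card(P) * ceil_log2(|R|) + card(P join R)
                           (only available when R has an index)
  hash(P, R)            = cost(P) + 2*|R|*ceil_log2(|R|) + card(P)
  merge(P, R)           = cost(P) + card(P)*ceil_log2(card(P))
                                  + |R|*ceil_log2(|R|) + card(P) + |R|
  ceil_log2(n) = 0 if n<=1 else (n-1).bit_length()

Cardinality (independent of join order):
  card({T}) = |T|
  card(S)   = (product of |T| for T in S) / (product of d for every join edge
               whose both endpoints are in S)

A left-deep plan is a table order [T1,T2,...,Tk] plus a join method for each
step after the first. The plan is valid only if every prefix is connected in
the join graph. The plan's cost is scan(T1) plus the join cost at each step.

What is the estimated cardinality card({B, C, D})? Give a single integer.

Tables in S: B(300), C(150), D(300)
Edges inside S: D-B(d=50), B-C(d=25)
numerator = 300 * 150 * 300 = 13500000
denominator = 50 * 25 = 1250
card(S) = 13500000 / 1250 = 10800

10800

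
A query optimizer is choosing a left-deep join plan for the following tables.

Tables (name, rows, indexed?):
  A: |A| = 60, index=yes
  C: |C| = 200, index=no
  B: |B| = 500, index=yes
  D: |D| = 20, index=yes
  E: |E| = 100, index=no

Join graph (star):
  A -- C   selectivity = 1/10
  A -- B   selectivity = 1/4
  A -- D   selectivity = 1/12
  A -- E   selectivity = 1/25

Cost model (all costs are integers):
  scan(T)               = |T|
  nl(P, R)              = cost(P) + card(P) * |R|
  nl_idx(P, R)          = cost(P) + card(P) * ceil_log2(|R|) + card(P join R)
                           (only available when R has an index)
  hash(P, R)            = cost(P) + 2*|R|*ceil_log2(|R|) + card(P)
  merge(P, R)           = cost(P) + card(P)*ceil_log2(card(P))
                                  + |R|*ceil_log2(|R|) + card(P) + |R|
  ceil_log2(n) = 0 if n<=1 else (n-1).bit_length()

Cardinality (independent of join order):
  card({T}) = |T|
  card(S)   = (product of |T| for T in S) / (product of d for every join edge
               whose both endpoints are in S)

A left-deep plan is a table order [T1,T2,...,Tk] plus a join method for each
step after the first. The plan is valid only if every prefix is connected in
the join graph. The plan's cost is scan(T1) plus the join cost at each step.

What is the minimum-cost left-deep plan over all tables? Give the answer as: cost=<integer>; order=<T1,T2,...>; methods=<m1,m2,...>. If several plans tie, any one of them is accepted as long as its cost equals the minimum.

Selinger DP (subsets sized 1..n):
  {A}: scan cost=60, card=60
  {C}: scan cost=200, card=200
  {B}: scan cost=500, card=500
  {D}: scan cost=20, card=20
  {E}: scan cost=100, card=100
  {AC}: card=1200; try (A,hash)→1120, (C,merge)→2280, (A,merge)→2420, (A,nl_idx)→2600, (C,hash)→3320, (C,nl)→12060 …(+1); best=1120 via (A,hash)
  {AB}: card=7500; try (A,hash)→1720, (B,merge)→5480, (A,merge)→5920, (B,nl_idx)→8100, (B,hash)→9120, (A,nl_idx)→11000 …(+2); best=1720 via (A,hash)
  {AD}: card=100; try (A,nl_idx)→240, (D,hash)→320, (D,nl_idx)→460, (A,merge)→560, (D,merge)→600, (A,hash)→760 …(+2); best=240 via (A,nl_idx)
  {AE}: card=240; try (A,hash)→920, (A,nl_idx)→940, (E,merge)→1280, (A,merge)→1320, (E,hash)→1520, (E,nl)→6060 …(+1); best=920 via (A,hash)
  {ABC}: card=150000; try (B,hash)→11320, (C,hash)→12420, (B,merge)→20520, (C,merge)→108520, (B,nl_idx)→161920, (B,nl)→601120 …(+1); best=11320 via (B,hash)
  {ACD}: card=2000; try (D,hash)→2520, (C,merge)→2840, (C,hash)→3540, (D,nl_idx)→9120, (D,merge)→15640, (C,nl)→20240 …(+1); best=2520 via (D,hash)
  {ACE}: card=4800; try (E,hash)→3720, (C,hash)→4360, (C,merge)→4880, (E,merge)→16320, (C,nl)→48920, (E,nl)→121120; best=3720 via (E,hash)
  {ABD}: card=12500; try (B,merge)→6040, (B,hash)→9340, (D,hash)→9420, (B,nl_idx)→13640, (B,nl)→50240, (D,nl_idx)→51720 …(+2); best=6040 via (B,merge)
  {ABE}: card=30000; try (B,merge)→8080, (B,hash)→10160, (E,hash)→10620, (B,nl_idx)→33080, (E,merge)→107520, (B,nl)→120920 …(+1); best=8080 via (B,merge)
  {ADE}: card=400; try (D,hash)→1360, (E,hash)→1740, (E,merge)→1840, (D,nl_idx)→2520, (D,merge)→3200, (D,nl)→5720 …(+1); best=1360 via (D,hash)
  {ABCD}: card=250000; try (B,hash)→13520, (C,hash)→21740, (B,merge)→31520, (D,hash)→161520, (C,merge)→195340, (B,nl_idx)→270520 …(+5); best=13520 via (B,hash)
  {ABCE}: card=600000; try (B,hash)→17520, (C,hash)→41280, (B,merge)→75920, (E,hash)→162720, (C,merge)→489880, (B,nl_idx)→646920 …(+4); best=17520 via (B,hash)
  {ACDE}: card=8000; try (C,hash)→4960, (E,hash)→5920, (C,merge)→7160, (D,hash)→8720, (E,merge)→27320, (D,nl_idx)→35720 …(+4); best=4960 via (C,hash)
  {ABDE}: card=50000; try (B,merge)→10360, (B,hash)→10760, (E,hash)→19940, (D,hash)→38280, (B,nl_idx)→54960, (E,merge)→194340 …(+5); best=10360 via (B,merge)
  {ABCDE}: card=1000000; try (B,hash)→21960, (C,hash)→63560, (B,merge)→121960, (E,hash)→264920, (D,hash)→617720, (C,merge)→862160 …(+8); best=21960 via (B,hash)

cost=21960; order=E,A,D,C,B; methods=hash,hash,hash,hash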